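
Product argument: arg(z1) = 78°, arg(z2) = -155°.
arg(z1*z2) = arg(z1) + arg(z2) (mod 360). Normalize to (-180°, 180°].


arg(z1*z2) = 78° - 155° = -77°
Normalized to (-180°, 180°]: -77°

-77°


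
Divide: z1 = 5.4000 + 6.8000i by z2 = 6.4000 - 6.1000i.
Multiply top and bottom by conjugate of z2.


Conjugate of z2 = 6.4000 + 6.1000i
Numerator: (5.4000 + 6.8000i)(6.4000 + 6.1000i) = -6.9200 + 76.4600i
Denominator: 6.4^2 + (-6.1)^2 = 78.17
Result = (-6.9200 + 76.4600i)/78.17

-0.0885 + 0.9781i


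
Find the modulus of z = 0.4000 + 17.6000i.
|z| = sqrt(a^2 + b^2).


|z| = sqrt(0.4^2 + 17.6^2) = sqrt(0.16 + 309.76) = sqrt(309.92) = 17.6045

|z| = 17.6045


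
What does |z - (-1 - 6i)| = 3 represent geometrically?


|z - z0| = r is a circle with center z0 and radius r.
Center = (-1, -6), radius = 3

Circle with center (-1, -6) and radius 3


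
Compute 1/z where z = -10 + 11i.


|z|^2 = 100+121 = 221
1/z = (-10 - 11i)/221

1/z = -0.0452 - 0.0498i


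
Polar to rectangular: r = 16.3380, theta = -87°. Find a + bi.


a = 16.3380*cos(-87°) = 16.3380*0.05234 = 0.8551
b = 16.3380*sin(-87°) = 16.3380*(-0.99863) = -16.3156

0.8551 - 16.3156i


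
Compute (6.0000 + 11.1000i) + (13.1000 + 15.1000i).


Real: 6 + 13.1 = 19.1
Imag: 11.1 + 15.1 = 26.2

19.1000 + 26.2000i


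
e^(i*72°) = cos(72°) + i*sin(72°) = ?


cos(72°) = 0.3090
sin(72°) = 0.9511

e^(i*72°) = 0.3090 + 0.9511i


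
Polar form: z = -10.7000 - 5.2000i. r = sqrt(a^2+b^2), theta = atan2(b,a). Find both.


r = sqrt(114.49+27.04) = sqrt(141.53) = 11.8966
theta = atan2(-5.2, -10.7) = -154.0811 degrees

r = 11.8966, theta = -154.0811 degrees


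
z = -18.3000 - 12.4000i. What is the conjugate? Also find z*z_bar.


z_bar = -18.3000 + 12.4000i
z*z_bar = (-18.3)^2 + (-12.4)^2 = 334.89 + 153.76 = 488.65

z_bar = -18.3000 + 12.4000i, z*z_bar = 488.65


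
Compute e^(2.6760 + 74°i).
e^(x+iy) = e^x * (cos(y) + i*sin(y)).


e^2.6760 = 14.52687
cos(74°) = 0.275637
sin(74°) = 0.96126
Real = 14.52687*0.275637 = 4.0041
Imag = 14.52687*0.96126 = 13.9641

4.0041 + 13.9641i


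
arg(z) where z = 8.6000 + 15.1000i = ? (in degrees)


Re = 8.6, Im = 15.1
arg = atan2(15.1, 8.6) = 60.3369 degrees

arg(z) = 60.3369 degrees


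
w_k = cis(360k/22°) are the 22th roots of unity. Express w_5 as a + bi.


Angle = 360*5/22 = 81.8182°
a = cos(81.8182°) = 0.1423
b = sin(81.8182°) = 0.9898

0.1423 + 0.9898i


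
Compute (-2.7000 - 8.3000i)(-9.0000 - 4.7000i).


Real = -2.7*(-9) - (-8.3)*(-4.7) = 24.3 - 39.01 = -14.71
Imag = -2.7*(-4.7) - (9)*(-8.3) = 12.69 + 74.7 = 87.39

-14.7100 + 87.3900i


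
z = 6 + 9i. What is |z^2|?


|z| = sqrt(36+81) = sqrt(117) = 10.8167
|z^2| = |z|^2 = (sqrt(117))^2 = 117

|z^2| = 117


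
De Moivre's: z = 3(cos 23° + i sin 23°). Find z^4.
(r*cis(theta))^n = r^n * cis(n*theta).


r^4 = 3^4 = 81
n*theta = 4*23° = 92° = 92° (mod 360)
a = 81*cos(92°) = -2.8269
b = 81*sin(92°) = 80.9507

81 cis(92°) = -2.8269 + 80.9507i


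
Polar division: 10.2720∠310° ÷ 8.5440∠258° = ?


r = 10.2720 / 8.5440 = 1.2022
theta = 310° - 258° = 52° = 52° (mod 360)

1.2022 cis(52°)


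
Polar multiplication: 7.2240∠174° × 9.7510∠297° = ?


r = 7.2240 * 9.7510 = 70.4412
theta = 174° + 297° = 471° = 111° (mod 360)

70.4412 cis(111°)


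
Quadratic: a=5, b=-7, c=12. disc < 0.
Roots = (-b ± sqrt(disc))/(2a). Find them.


disc = (-7)^2 - 4*5*12 = 49 - 240 = -191
sqrt(|disc|) = sqrt(191) = 13.8203
Real part = 7/(2*5) = 0.7000
Imag part = 13.8203/(2*5) = 1.3820

0.7000 ± 1.3820i


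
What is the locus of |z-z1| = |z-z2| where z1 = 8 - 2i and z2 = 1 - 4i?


Equal distances means the locus is the perpendicular bisector of z1 and z2.
Midpoint = ((8+1)/2, (-2+(-4))/2) = (4.5000, -3.0000)

Perpendicular bisector through (4.5000, -3.0000)


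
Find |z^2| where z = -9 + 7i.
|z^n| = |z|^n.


|z| = sqrt(81+49) = sqrt(130) = 11.4018
|z^2| = |z|^2 = (sqrt(130))^2 = 130

|z^2| = 130


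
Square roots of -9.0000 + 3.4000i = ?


|z| = sqrt(81+11.56) = 9.6208
sqrt((|z|+a)/2) = sqrt((9.6208+(-9))/2) = sqrt(0.3104) = 0.5571
sqrt((|z|-a)/2) = sqrt((9.6208-(-9))/2) = sqrt(9.3104) = 3.0513

±(0.5571 + 3.0513i) i.e. 0.5571 + 3.0513i and -0.5571 - 3.0513i


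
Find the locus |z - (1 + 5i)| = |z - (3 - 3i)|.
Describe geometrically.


Equal distances means the locus is the perpendicular bisector of z1 and z2.
Midpoint = ((1+3)/2, (5+(-3))/2) = (2.0000, 1.0000)

Perpendicular bisector through (2.0000, 1.0000)


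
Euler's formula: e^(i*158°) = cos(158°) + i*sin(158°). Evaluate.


cos(158°) = -0.9272
sin(158°) = 0.3746

e^(i*158°) = -0.9272 + 0.3746i


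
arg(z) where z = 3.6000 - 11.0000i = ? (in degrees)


Re = 3.6, Im = -11
arg = atan2(-11, 3.6) = -71.8781 degrees

arg(z) = -71.8781 degrees


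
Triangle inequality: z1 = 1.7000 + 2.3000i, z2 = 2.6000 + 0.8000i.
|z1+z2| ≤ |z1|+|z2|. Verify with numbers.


|z1| = sqrt(1.7^2 + 2.3^2) = sqrt(8.18) = 2.8601
|z2| = sqrt(2.6^2 + 0.8^2) = sqrt(7.4) = 2.7203
z1+z2 = 4.3000 + 3.1000i
|z1+z2| = sqrt(28.1) = 5.3009
|z1|+|z2| = 2.8601 + 2.7203 = 5.5804

|z1+z2| = 5.3009 ≤ |z1|+|z2| = 5.5804 (verified)


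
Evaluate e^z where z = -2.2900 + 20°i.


e^-2.2900 = 0.1013
cos(20°) = 0.9397
sin(20°) = 0.342
Real = 0.1013*0.9397 = 0.0952
Imag = 0.1013*0.342 = 0.0346

0.0952 + 0.0346i


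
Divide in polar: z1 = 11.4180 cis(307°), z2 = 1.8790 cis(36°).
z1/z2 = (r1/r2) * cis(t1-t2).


r = 11.4180 / 1.8790 = 6.0766
theta = 307° - 36° = 271° = 271° (mod 360)

6.0766 cis(271°)


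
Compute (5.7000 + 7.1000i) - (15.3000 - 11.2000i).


Real: 5.7 - 15.3 = -9.6
Imag: 7.1 + 11.2 = 18.3

-9.6000 + 18.3000i


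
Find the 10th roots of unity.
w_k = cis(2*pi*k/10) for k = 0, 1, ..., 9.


The 10th roots of unity are cis(360k/10°) for k=0..9
Angle step = 360/10 = 36°
Primitive root: cis(36°)
Primitive root = 0.8090 + 0.5878i

10 roots at angles: 0°, 36°, 72°, 108°, 144°, 180°, 216°, 252°, 288°, 324°


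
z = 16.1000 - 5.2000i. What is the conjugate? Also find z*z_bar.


z_bar = 16.1000 + 5.2000i
z*z_bar = 16.1^2 + (-5.2)^2 = 259.21 + 27.04 = 286.25

z_bar = 16.1000 + 5.2000i, z*z_bar = 286.25


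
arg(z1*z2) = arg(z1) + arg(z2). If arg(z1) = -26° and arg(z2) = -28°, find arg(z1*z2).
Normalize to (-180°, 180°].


arg(z1*z2) = -26° - 28° = -54°
Normalized to (-180°, 180°]: -54°

-54°


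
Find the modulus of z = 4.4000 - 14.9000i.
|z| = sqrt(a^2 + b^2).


|z| = sqrt(4.4^2 + (-14.9)^2) = sqrt(19.36 + 222.01) = sqrt(241.37) = 15.5361

|z| = 15.5361


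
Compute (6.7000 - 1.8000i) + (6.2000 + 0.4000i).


Real: 6.7 + 6.2 = 12.9
Imag: -1.8 + 0.4 = -1.4

12.9000 - 1.4000i


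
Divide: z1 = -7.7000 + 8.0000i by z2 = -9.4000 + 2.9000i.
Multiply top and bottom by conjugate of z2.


Conjugate of z2 = -9.4000 - 2.9000i
Numerator: (-7.7000 + 8.0000i)(-9.4000 - 2.9000i) = 95.5800 - 52.8700i
Denominator: (-9.4)^2 + 2.9^2 = 96.77
Result = (95.5800 - 52.8700i)/96.77

0.9877 - 0.5463i


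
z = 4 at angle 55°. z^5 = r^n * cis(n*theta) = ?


r^5 = 4^5 = 1024
n*theta = 5*55° = 275° = 275° (mod 360)
a = 1024*cos(275°) = 89.2475
b = 1024*sin(275°) = -1020.1034

1024 cis(275°) = 89.2475 - 1020.1034i


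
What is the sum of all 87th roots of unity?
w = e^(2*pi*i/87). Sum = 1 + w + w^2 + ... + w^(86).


The sum of all 87th roots of unity is 0.
Geometric series: (1 - w^87)/(1 - w) = (1-1)/(1-w) = 0 since w^87 = 1, w ≠ 1.
Alternatively: coefficient of z^86 in z^87 - 1 is 0.

0


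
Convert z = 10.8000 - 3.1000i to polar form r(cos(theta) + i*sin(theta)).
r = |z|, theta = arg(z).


r = sqrt(116.64+9.61) = sqrt(126.25) = 11.2361
theta = atan2(-3.1, 10.8) = -16.0154 degrees

r = 11.2361, theta = -16.0154 degrees


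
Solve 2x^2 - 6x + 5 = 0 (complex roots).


disc = (-6)^2 - 4*2*5 = 36 - 40 = -4
sqrt(|disc|) = sqrt(4) = 2.0000
Real part = 6/(2*2) = 1.5000
Imag part = 2.0000/(2*2) = 0.5000

1.5000 ± 0.5000i


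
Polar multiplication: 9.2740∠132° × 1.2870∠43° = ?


r = 9.2740 * 1.2870 = 11.9356
theta = 132° + 43° = 175° = 175° (mod 360)

11.9356 cis(175°)


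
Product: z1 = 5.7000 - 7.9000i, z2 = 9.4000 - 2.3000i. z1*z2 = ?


Real = 5.7*9.4 - (-7.9)*(-2.3) = 53.58 - 18.17 = 35.41
Imag = 5.7*(-2.3) + 9.4*(-7.9) = -13.11 - (74.26) = -87.37

35.4100 - 87.3700i


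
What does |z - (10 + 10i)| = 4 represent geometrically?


|z - z0| = r is a circle with center z0 and radius r.
Center = (10, 10), radius = 4

Circle with center (10, 10) and radius 4


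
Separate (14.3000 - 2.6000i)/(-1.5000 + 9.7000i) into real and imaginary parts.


Multiply by conjugate: (14.3000 - 2.6000i)(-1.5000 - 9.7000i) / ((-1.5)^2 + 9.7^2)
Numerator real = 14.3*(-1.5) - (2.6)*9.7 = -46.67
Numerator imag = -2.6*(-1.5) - 14.3*9.7 = -134.81
Denominator = 96.34
Re(z) = -46.67/96.34 = -0.4844
Im(z) = -134.81/96.34 = -1.3993

Re(z) = -0.4844, Im(z) = -1.3993


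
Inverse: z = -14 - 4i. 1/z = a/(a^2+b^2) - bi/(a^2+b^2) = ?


|z|^2 = 196+16 = 212
1/z = (-14 + 4i)/212

1/z = -0.0660 + 0.0189i


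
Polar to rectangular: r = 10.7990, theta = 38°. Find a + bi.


a = 10.7990*cos(38°) = 10.7990*0.78801 = 8.5097
b = 10.7990*sin(38°) = 10.7990*0.61566 = 6.6485

8.5097 + 6.6485i


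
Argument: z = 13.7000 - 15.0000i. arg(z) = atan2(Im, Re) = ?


Re = 13.7, Im = -15
arg = atan2(-15, 13.7) = -47.5935 degrees

arg(z) = -47.5935 degrees


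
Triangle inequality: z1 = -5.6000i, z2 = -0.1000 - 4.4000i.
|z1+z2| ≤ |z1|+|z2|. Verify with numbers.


|z1| = sqrt(0^2 + (-5.6)^2) = sqrt(31.36) = 5.6000
|z2| = sqrt((-0.1)^2 + (-4.4)^2) = sqrt(19.37) = 4.4011
z1+z2 = -0.1000 - 10.0000i
|z1+z2| = sqrt(100.01) = 10.0005
|z1|+|z2| = 5.6000 + 4.4011 = 10.0011

|z1+z2| = 10.0005 ≤ |z1|+|z2| = 10.0011 (verified)


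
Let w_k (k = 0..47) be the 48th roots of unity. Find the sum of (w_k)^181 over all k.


The roots are w_k = w^k with w = e^(2*pi*i/48), and (w^k)^181 = (w^181)^k.
So S = 1 + u + u^2 + ... + u^(47) with u = w^181.
181 = 3*48 + 37, so 181 is not a multiple of 48: u = (w^48)^3 * w^37 = w^37 ≠ 1 (w is a primitive 48th root), while u^48 = (w^48)^181 = 1.
Geometric series: S = (1 - u^48)/(1 - u) = (1 - 1)/(1 - u) = 0

S = 0


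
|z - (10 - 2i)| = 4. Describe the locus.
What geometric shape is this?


|z - z0| = r is a circle with center z0 and radius r.
Center = (10, -2), radius = 4

Circle with center (10, -2) and radius 4


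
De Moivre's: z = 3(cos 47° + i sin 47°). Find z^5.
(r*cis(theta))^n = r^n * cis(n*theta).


r^5 = 3^5 = 243
n*theta = 5*47° = 235° = 235° (mod 360)
a = 243*cos(235°) = -139.3791
b = 243*sin(235°) = -199.0539

243 cis(235°) = -139.3791 - 199.0539i


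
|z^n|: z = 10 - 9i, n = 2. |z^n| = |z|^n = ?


|z| = sqrt(100+81) = sqrt(181) = 13.4536
|z^2| = |z|^2 = (sqrt(181))^2 = 181

|z^2| = 181


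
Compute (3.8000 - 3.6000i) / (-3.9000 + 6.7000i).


Conjugate of z2 = -3.9000 - 6.7000i
Numerator: (3.8000 - 3.6000i)(-3.9000 - 6.7000i) = -38.9400 - 11.4200i
Denominator: (-3.9)^2 + 6.7^2 = 60.1
Result = (-38.9400 - 11.4200i)/60.1

-0.6479 - 0.1900i


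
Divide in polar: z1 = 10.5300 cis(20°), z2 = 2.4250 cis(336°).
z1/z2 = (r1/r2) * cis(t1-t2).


r = 10.5300 / 2.4250 = 4.3423
theta = 20° - 336° = -316° = 44° (mod 360)

4.3423 cis(44°)


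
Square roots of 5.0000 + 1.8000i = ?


|z| = sqrt(25+3.24) = 5.3141
sqrt((|z|+a)/2) = sqrt((5.3141+5)/2) = sqrt(5.1571) = 2.2709
sqrt((|z|-a)/2) = sqrt((5.3141-5)/2) = sqrt(0.1571) = 0.3963

±(2.2709 + 0.3963i) i.e. 2.2709 + 0.3963i and -2.2709 - 0.3963i


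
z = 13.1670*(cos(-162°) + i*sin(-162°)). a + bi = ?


a = 13.1670*cos(-162°) = 13.1670*(-0.95106) = -12.5226
b = 13.1670*sin(-162°) = 13.1670*(-0.309017) = -4.0688

-12.5226 - 4.0688i


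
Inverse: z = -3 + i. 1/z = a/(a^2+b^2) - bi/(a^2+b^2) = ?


|z|^2 = 9+1 = 10
1/z = (-3 - 1i)/10

1/z = -0.3000 - 0.1000i


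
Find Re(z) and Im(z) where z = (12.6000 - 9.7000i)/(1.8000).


Multiply by conjugate: (12.6000 - 9.7000i)(1.8000) / (1.8^2 + 0^2)
Numerator real = 12.6*1.8 - (9.7)*0 = 22.68
Numerator imag = -9.7*1.8 - 12.6*0 = -17.46
Denominator = 3.24
Re(z) = 22.68/3.24 = 7.0000
Im(z) = -17.46/3.24 = -5.3889

Re(z) = 7.0000, Im(z) = -5.3889


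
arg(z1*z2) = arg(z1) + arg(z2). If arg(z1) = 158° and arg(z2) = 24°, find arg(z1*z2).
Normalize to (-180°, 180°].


arg(z1*z2) = 158° + 24° = 182°
Normalized to (-180°, 180°]: -178°

-178°


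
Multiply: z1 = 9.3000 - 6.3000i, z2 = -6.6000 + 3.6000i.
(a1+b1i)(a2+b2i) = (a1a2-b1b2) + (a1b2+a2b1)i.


Real = 9.3*(-6.6) - (-6.3)*3.6 = -61.38 - (-22.68) = -38.7
Imag = 9.3*3.6 - (6.6)*(-6.3) = 33.48 + 41.58 = 75.06

-38.7000 + 75.0600i


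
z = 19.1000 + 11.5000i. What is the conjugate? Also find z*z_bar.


z_bar = 19.1000 - 11.5000i
z*z_bar = 19.1^2 + 11.5^2 = 364.81 + 132.25 = 497.06

z_bar = 19.1000 - 11.5000i, z*z_bar = 497.06


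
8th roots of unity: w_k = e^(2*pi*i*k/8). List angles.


The 8th roots of unity are cis(360k/8°) for k=0..7
Angle step = 360/8 = 45°
Primitive root: cis(45°)
Primitive root = 0.7071 + 0.7071i

8 roots at angles: 0°, 45°, 90°, 135°, 180°, 225°, 270°, 315°


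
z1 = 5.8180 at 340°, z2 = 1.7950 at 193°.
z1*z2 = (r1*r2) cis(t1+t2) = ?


r = 5.8180 * 1.7950 = 10.4433
theta = 340° + 193° = 533° = 173° (mod 360)

10.4433 cis(173°)


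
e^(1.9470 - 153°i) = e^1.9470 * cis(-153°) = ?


e^1.9470 = 7.0076
cos(-153°) = -0.891
sin(-153°) = -0.45399
Real = 7.0076*(-0.891) = -6.2438
Imag = 7.0076*(-0.45399) = -3.1814

-6.2438 - 3.1814i


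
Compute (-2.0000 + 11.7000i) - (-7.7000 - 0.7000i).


Real: -2 + 7.7 = 5.7
Imag: 11.7 + 0.7 = 12.4

5.7000 + 12.4000i


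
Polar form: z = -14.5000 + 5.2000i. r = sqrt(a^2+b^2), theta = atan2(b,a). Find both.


r = sqrt(210.25+27.04) = sqrt(237.29) = 15.4042
theta = atan2(5.2, -14.5) = 160.2711 degrees

r = 15.4042, theta = 160.2711 degrees


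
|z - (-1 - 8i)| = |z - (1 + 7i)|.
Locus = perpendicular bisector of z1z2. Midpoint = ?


Equal distances means the locus is the perpendicular bisector of z1 and z2.
Midpoint = ((-1+1)/2, (-8+7)/2) = (0, -0.5000)

Perpendicular bisector through (0, -0.5000)


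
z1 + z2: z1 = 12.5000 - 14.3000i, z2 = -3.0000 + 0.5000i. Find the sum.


Real: 12.5 - 3 = 9.5
Imag: -14.3 + 0.5 = -13.8

9.5000 - 13.8000i


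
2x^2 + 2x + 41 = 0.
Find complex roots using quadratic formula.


disc = 2^2 - 4*2*41 = 4 - 328 = -324
sqrt(|disc|) = sqrt(324) = 18.0000
Real part = -2/(2*2) = -0.5000
Imag part = 18.0000/(2*2) = 4.5000

-0.5000 ± 4.5000i


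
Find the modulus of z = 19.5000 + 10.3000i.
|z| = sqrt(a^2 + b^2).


|z| = sqrt(19.5^2 + 10.3^2) = sqrt(380.25 + 106.09) = sqrt(486.34) = 22.0531

|z| = 22.0531


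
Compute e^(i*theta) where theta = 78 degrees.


cos(78°) = 0.2079
sin(78°) = 0.9781

e^(i*78°) = 0.2079 + 0.9781i


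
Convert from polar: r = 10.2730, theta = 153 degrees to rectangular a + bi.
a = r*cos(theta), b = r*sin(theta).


a = 10.2730*cos(153°) = 10.2730*(-0.89101) = -9.1533
b = 10.2730*sin(153°) = 10.2730*0.45399 = 4.6638

-9.1533 + 4.6638i


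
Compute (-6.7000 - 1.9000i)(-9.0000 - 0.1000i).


Real = -6.7*(-9) - (-1.9)*(-0.1) = 60.3 - 0.19 = 60.11
Imag = -6.7*(-0.1) - (9)*(-1.9) = 0.67 + 17.1 = 17.77

60.1100 + 17.7700i


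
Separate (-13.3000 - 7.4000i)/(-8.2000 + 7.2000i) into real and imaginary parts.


Multiply by conjugate: (-13.3000 - 7.4000i)(-8.2000 - 7.2000i) / ((-8.2)^2 + 7.2^2)
Numerator real = -13.3*(-8.2) - (7.4)*7.2 = 55.78
Numerator imag = -7.4*(-8.2) - (-13.3)*7.2 = 156.44
Denominator = 119.08
Re(z) = 55.78/119.08 = 0.4684
Im(z) = 156.44/119.08 = 1.3137

Re(z) = 0.4684, Im(z) = 1.3137


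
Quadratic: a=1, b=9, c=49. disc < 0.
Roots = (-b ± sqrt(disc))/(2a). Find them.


disc = 9^2 - 4*1*49 = 81 - 196 = -115
sqrt(|disc|) = sqrt(115) = 10.7238
Real part = -9/(2*1) = -4.5000
Imag part = 10.7238/(2*1) = 5.3619

-4.5000 ± 5.3619i


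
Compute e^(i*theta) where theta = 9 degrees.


cos(9°) = 0.9877
sin(9°) = 0.1564

e^(i*9°) = 0.9877 + 0.1564i


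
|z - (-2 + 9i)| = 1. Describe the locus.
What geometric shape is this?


|z - z0| = r is a circle with center z0 and radius r.
Center = (-2, 9), radius = 1

Circle with center (-2, 9) and radius 1


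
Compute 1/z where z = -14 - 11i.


|z|^2 = 196+121 = 317
1/z = (-14 + 11i)/317

1/z = -0.0442 + 0.0347i


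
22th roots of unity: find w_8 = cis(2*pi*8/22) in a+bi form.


Angle = 360*8/22 = 130.9091°
a = cos(130.9091°) = -0.6549
b = sin(130.9091°) = 0.7557

-0.6549 + 0.7557i


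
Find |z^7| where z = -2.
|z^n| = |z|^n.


|z| = sqrt(4+0) = sqrt(4) = 2
|z^7| = |z|^7 = 2^7 = 128

|z^7| = 128


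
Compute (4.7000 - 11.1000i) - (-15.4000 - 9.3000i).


Real: 4.7 + 15.4 = 20.1
Imag: -11.1 + 9.3 = -1.8

20.1000 - 1.8000i


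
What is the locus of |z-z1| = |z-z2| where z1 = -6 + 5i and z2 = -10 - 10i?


Equal distances means the locus is the perpendicular bisector of z1 and z2.
Midpoint = ((-6+(-10))/2, (5+(-10))/2) = (-8.0000, -2.5000)

Perpendicular bisector through (-8.0000, -2.5000)


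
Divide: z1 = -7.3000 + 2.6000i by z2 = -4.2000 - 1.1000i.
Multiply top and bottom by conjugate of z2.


Conjugate of z2 = -4.2000 + 1.1000i
Numerator: (-7.3000 + 2.6000i)(-4.2000 + 1.1000i) = 27.8000 - 18.9500i
Denominator: (-4.2)^2 + (-1.1)^2 = 18.85
Result = (27.8000 - 18.9500i)/18.85

1.4748 - 1.0053i


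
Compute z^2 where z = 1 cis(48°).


r^2 = 1^2 = 1
n*theta = 2*48° = 96° = 96° (mod 360)
a = 1*cos(96°) = -0.1045
b = 1*sin(96°) = 0.9945

1 cis(96°) = -0.1045 + 0.9945i


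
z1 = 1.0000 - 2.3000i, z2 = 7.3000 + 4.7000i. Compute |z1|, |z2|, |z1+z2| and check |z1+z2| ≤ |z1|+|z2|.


|z1| = sqrt(1^2 + (-2.3)^2) = sqrt(6.29) = 2.5080
|z2| = sqrt(7.3^2 + 4.7^2) = sqrt(75.38) = 8.6822
z1+z2 = 8.3000 + 2.4000i
|z1+z2| = sqrt(74.65) = 8.6400
|z1|+|z2| = 2.5080 + 8.6822 = 11.1902

|z1+z2| = 8.6400 ≤ |z1|+|z2| = 11.1902 (verified)


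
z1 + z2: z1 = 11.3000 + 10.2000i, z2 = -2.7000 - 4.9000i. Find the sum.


Real: 11.3 - 2.7 = 8.6
Imag: 10.2 - 4.9 = 5.3

8.6000 + 5.3000i


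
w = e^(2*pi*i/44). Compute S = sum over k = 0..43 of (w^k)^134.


The roots are w_k = w^k with w = e^(2*pi*i/44), and (w^k)^134 = (w^134)^k.
So S = 1 + u + u^2 + ... + u^(43) with u = w^134.
134 = 3*44 + 2, so 134 is not a multiple of 44: u = (w^44)^3 * w^2 = w^2 ≠ 1 (w is a primitive 44th root), while u^44 = (w^44)^134 = 1.
Geometric series: S = (1 - u^44)/(1 - u) = (1 - 1)/(1 - u) = 0

S = 0


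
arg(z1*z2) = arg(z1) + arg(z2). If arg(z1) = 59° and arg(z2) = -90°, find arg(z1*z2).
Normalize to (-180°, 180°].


arg(z1*z2) = 59° - 90° = -31°
Normalized to (-180°, 180°]: -31°

-31°


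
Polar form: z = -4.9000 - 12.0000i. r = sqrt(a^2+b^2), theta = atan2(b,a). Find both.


r = sqrt(24.01+144) = sqrt(168.01) = 12.9619
theta = atan2(-12, -4.9) = -112.2118 degrees

r = 12.9619, theta = -112.2118 degrees


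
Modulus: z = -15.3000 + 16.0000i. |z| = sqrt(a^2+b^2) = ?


|z| = sqrt((-15.3)^2 + 16^2) = sqrt(234.09 + 256) = sqrt(490.09) = 22.1380

|z| = 22.1380


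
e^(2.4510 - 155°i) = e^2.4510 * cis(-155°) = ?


e^2.4510 = 11.5999
cos(-155°) = -0.90631
sin(-155°) = -0.42262
Real = 11.5999*(-0.90631) = -10.5131
Imag = 11.5999*(-0.42262) = -4.9023

-10.5131 - 4.9023i


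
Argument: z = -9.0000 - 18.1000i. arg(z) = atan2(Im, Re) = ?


Re = -9, Im = -18.1
arg = atan2(-18.1, -9) = -116.4383 degrees

arg(z) = -116.4383 degrees


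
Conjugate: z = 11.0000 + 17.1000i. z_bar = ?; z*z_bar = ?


z_bar = 11.0000 - 17.1000i
z*z_bar = 11^2 + 17.1^2 = 121 + 292.41 = 413.41

z_bar = 11.0000 - 17.1000i, z*z_bar = 413.41


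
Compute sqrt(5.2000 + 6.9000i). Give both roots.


|z| = sqrt(27.04+47.61) = 8.6400
sqrt((|z|+a)/2) = sqrt((8.6400+5.2)/2) = sqrt(6.9200) = 2.6306
sqrt((|z|-a)/2) = sqrt((8.6400-5.2)/2) = sqrt(1.7200) = 1.3115

±(2.6306 + 1.3115i) i.e. 2.6306 + 1.3115i and -2.6306 - 1.3115i


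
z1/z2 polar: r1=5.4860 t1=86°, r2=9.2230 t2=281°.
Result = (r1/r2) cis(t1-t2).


r = 5.4860 / 9.2230 = 0.5948
theta = 86° - 281° = -195° = 165° (mod 360)

0.5948 cis(165°)


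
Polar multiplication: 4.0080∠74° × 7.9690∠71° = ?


r = 4.0080 * 7.9690 = 31.9398
theta = 74° + 71° = 145° = 145° (mod 360)

31.9398 cis(145°)


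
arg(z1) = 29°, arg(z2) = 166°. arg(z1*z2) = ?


arg(z1*z2) = 29° + 166° = 195°
Normalized to (-180°, 180°]: -165°

-165°


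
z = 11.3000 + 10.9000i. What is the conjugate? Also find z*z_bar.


z_bar = 11.3000 - 10.9000i
z*z_bar = 11.3^2 + 10.9^2 = 127.69 + 118.81 = 246.5

z_bar = 11.3000 - 10.9000i, z*z_bar = 246.5


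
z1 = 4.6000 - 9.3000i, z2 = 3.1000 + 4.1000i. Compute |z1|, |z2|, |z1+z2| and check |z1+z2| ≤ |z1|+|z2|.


|z1| = sqrt(4.6^2 + (-9.3)^2) = sqrt(107.65) = 10.3755
|z2| = sqrt(3.1^2 + 4.1^2) = sqrt(26.42) = 5.1400
z1+z2 = 7.7000 - 5.2000i
|z1+z2| = sqrt(86.33) = 9.2914
|z1|+|z2| = 10.3755 + 5.1400 = 15.5155

|z1+z2| = 9.2914 ≤ |z1|+|z2| = 15.5155 (verified)


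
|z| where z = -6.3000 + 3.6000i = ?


|z| = sqrt((-6.3)^2 + 3.6^2) = sqrt(39.69 + 12.96) = sqrt(52.65) = 7.2560

|z| = 7.2560


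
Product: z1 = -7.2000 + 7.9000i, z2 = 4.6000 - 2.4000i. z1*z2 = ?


Real = -7.2*4.6 - 7.9*(-2.4) = -33.12 - (-18.96) = -14.16
Imag = -7.2*(-2.4) + 4.6*7.9 = 17.28 + 36.34 = 53.62

-14.1600 + 53.6200i


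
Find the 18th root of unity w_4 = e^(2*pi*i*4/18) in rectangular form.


Angle = 360*4/18 = 80°
a = cos(80°) = 0.1736
b = sin(80°) = 0.9848

0.1736 + 0.9848i


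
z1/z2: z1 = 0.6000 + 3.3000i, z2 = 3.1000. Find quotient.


Conjugate of z2 = 3.1000
Numerator: (0.6000 + 3.3000i)(3.1000) = 1.8600 + 10.2300i
Denominator: 3.1^2 + 0^2 = 9.61
Result = (1.8600 + 10.2300i)/9.61

0.1935 + 1.0645i


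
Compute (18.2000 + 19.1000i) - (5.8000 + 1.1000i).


Real: 18.2 - 5.8 = 12.4
Imag: 19.1 - 1.1 = 18

12.4000 + 18.0000i


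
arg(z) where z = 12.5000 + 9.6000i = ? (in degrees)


Re = 12.5, Im = 9.6
arg = atan2(9.6, 12.5) = 37.5243 degrees

arg(z) = 37.5243 degrees


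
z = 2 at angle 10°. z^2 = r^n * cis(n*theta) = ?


r^2 = 2^2 = 4
n*theta = 2*10° = 20° = 20° (mod 360)
a = 4*cos(20°) = 3.7588
b = 4*sin(20°) = 1.3681

4 cis(20°) = 3.7588 + 1.3681i


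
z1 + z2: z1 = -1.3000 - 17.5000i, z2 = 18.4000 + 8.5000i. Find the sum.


Real: -1.3 + 18.4 = 17.1
Imag: -17.5 + 8.5 = -9

17.1000 - 9.0000i


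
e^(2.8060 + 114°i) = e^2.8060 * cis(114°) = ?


e^2.8060 = 16.5436
cos(114°) = -0.40674
sin(114°) = 0.913545
Real = 16.5436*(-0.40674) = -6.7289
Imag = 16.5436*0.913545 = 15.1133

-6.7289 + 15.1133i


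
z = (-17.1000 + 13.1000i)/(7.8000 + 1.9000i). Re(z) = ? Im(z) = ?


Multiply by conjugate: (-17.1000 + 13.1000i)(7.8000 - 1.9000i) / (7.8^2 + 1.9^2)
Numerator real = -17.1*7.8 + 13.1*1.9 = -108.49
Numerator imag = 13.1*7.8 - (-17.1)*1.9 = 134.67
Denominator = 64.45
Re(z) = -108.49/64.45 = -1.6833
Im(z) = 134.67/64.45 = 2.0895

Re(z) = -1.6833, Im(z) = 2.0895


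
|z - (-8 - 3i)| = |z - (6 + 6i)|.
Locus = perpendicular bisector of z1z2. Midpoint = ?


Equal distances means the locus is the perpendicular bisector of z1 and z2.
Midpoint = ((-8+6)/2, (-3+6)/2) = (-1.0000, 1.5000)

Perpendicular bisector through (-1.0000, 1.5000)


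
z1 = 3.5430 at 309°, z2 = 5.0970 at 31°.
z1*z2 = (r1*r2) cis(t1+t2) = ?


r = 3.5430 * 5.0970 = 18.0587
theta = 309° + 31° = 340° = 340° (mod 360)

18.0587 cis(340°)


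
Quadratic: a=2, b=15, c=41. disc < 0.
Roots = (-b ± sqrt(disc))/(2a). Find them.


disc = 15^2 - 4*2*41 = 225 - 328 = -103
sqrt(|disc|) = sqrt(103) = 10.1489
Real part = -15/(2*2) = -3.7500
Imag part = 10.1489/(2*2) = 2.5372

-3.7500 ± 2.5372i


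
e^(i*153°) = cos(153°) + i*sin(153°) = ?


cos(153°) = -0.8910
sin(153°) = 0.4540

e^(i*153°) = -0.8910 + 0.4540i


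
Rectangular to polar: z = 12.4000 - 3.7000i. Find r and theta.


r = sqrt(153.76+13.69) = sqrt(167.45) = 12.9402
theta = atan2(-3.7, 12.4) = -16.6144 degrees

r = 12.9402, theta = -16.6144 degrees


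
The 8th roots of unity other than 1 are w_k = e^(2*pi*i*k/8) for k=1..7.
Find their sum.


With w = e^(2*pi*i/8), all 8 of the 8th roots of unity w^0 = 1, w, ..., w^(7) sum to 0: 1 + w + ... + w^(7) = (1 - w^8)/(1 - w) = 0 since w^8 = 1, w ≠ 1.
Removing the root 1: w + w^2 + ... + w^(7) = 0 - 1 = -1

Sum = -1


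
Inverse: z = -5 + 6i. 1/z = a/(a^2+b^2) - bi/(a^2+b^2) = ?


|z|^2 = 25+36 = 61
1/z = (-5 - 6i)/61

1/z = -0.0820 - 0.0984i


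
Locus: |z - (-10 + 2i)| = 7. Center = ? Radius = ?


|z - z0| = r is a circle with center z0 and radius r.
Center = (-10, 2), radius = 7

Circle with center (-10, 2) and radius 7


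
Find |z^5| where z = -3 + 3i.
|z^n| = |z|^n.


|z| = sqrt(9+9) = sqrt(18) = 4.2426
|z^5| = |z|^5 = (sqrt(18))^5 = 18^2 * sqrt(18) = 324*sqrt(18)

|z^5| = 324*sqrt(18) ≈ 1374.6156


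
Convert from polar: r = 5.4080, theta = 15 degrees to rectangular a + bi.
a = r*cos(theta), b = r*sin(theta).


a = 5.4080*cos(15°) = 5.4080*0.96593 = 5.2237
b = 5.4080*sin(15°) = 5.4080*0.25882 = 1.3997

5.2237 + 1.3997i


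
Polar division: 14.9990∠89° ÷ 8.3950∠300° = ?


r = 14.9990 / 8.3950 = 1.7867
theta = 89° - 300° = -211° = 149° (mod 360)

1.7867 cis(149°)


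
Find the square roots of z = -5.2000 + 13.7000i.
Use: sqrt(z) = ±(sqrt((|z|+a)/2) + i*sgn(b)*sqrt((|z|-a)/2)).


|z| = sqrt(27.04+187.69) = 14.6537
sqrt((|z|+a)/2) = sqrt((14.6537+(-5.2))/2) = sqrt(4.7268) = 2.1741
sqrt((|z|-a)/2) = sqrt((14.6537-(-5.2))/2) = sqrt(9.9268) = 3.1507

±(2.1741 + 3.1507i) i.e. 2.1741 + 3.1507i and -2.1741 - 3.1507i


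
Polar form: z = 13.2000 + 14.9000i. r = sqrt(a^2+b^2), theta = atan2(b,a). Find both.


r = sqrt(174.24+222.01) = sqrt(396.25) = 19.9060
theta = atan2(14.9, 13.2) = 48.4621 degrees

r = 19.9060, theta = 48.4621 degrees


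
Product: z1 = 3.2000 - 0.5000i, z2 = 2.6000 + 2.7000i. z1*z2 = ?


Real = 3.2*2.6 - (-0.5)*2.7 = 8.32 - (-1.35) = 9.67
Imag = 3.2*2.7 + 2.6*(-0.5) = 8.64 - (1.3) = 7.34

9.6700 + 7.3400i


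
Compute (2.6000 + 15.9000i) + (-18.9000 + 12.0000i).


Real: 2.6 - 18.9 = -16.3
Imag: 15.9 + 12 = 27.9

-16.3000 + 27.9000i


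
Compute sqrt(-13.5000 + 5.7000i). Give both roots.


|z| = sqrt(182.25+32.49) = 14.6540
sqrt((|z|+a)/2) = sqrt((14.6540+(-13.5))/2) = sqrt(0.5770) = 0.7596
sqrt((|z|-a)/2) = sqrt((14.6540-(-13.5))/2) = sqrt(14.0770) = 3.7519

±(0.7596 + 3.7519i) i.e. 0.7596 + 3.7519i and -0.7596 - 3.7519i


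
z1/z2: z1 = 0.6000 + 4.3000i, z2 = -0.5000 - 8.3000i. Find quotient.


Conjugate of z2 = -0.5000 + 8.3000i
Numerator: (0.6000 + 4.3000i)(-0.5000 + 8.3000i) = -35.9900 + 2.8300i
Denominator: (-0.5)^2 + (-8.3)^2 = 69.14
Result = (-35.9900 + 2.8300i)/69.14

-0.5205 + 0.0409i


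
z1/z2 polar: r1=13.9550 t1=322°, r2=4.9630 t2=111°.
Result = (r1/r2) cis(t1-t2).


r = 13.9550 / 4.9630 = 2.8118
theta = 322° - 111° = 211° = 211° (mod 360)

2.8118 cis(211°)


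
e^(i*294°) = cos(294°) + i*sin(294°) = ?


cos(294°) = 0.4067
sin(294°) = -0.9135

e^(i*294°) = 0.4067 - 0.9135i


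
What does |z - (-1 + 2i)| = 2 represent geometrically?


|z - z0| = r is a circle with center z0 and radius r.
Center = (-1, 2), radius = 2

Circle with center (-1, 2) and radius 2


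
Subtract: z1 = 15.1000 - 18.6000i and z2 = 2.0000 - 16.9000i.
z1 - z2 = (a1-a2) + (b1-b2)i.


Real: 15.1 - 2 = 13.1
Imag: -18.6 + 16.9 = -1.7

13.1000 - 1.7000i


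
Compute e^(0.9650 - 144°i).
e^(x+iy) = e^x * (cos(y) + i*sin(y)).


e^0.9650 = 2.6248
cos(-144°) = -0.809
sin(-144°) = -0.58779
Real = 2.6248*(-0.809) = -2.1235
Imag = 2.6248*(-0.58779) = -1.5428

-2.1235 - 1.5428i


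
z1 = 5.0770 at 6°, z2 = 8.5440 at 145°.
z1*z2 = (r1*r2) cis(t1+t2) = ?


r = 5.0770 * 8.5440 = 43.3779
theta = 6° + 145° = 151° = 151° (mod 360)

43.3779 cis(151°)


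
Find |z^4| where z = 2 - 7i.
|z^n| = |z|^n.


|z| = sqrt(4+49) = sqrt(53) = 7.2801
|z^4| = |z|^4 = (sqrt(53))^4 = 53^2 = 2809

|z^4| = 2809


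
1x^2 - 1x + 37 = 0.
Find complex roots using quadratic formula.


disc = (-1)^2 - 4*1*37 = 1 - 148 = -147
sqrt(|disc|) = sqrt(147) = 12.1244
Real part = 1/(2*1) = 0.5000
Imag part = 12.1244/(2*1) = 6.0622

0.5000 ± 6.0622i


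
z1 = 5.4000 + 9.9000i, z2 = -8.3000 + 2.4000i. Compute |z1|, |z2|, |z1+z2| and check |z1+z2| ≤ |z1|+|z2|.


|z1| = sqrt(5.4^2 + 9.9^2) = sqrt(127.17) = 11.2770
|z2| = sqrt((-8.3)^2 + 2.4^2) = sqrt(74.65) = 8.6400
z1+z2 = -2.9000 + 12.3000i
|z1+z2| = sqrt(159.7) = 12.6372
|z1|+|z2| = 11.2770 + 8.6400 = 19.9170

|z1+z2| = 12.6372 ≤ |z1|+|z2| = 19.9170 (verified)


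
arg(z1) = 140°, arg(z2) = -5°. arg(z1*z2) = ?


arg(z1*z2) = 140° - 5° = 135°
Normalized to (-180°, 180°]: 135°

135°


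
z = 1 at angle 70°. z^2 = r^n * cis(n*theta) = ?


r^2 = 1^2 = 1
n*theta = 2*70° = 140° = 140° (mod 360)
a = 1*cos(140°) = -0.7660
b = 1*sin(140°) = 0.6428

1 cis(140°) = -0.7660 + 0.6428i


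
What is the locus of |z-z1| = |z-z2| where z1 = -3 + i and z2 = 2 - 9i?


Equal distances means the locus is the perpendicular bisector of z1 and z2.
Midpoint = ((-3+2)/2, (1+(-9))/2) = (-0.5000, -4.0000)

Perpendicular bisector through (-0.5000, -4.0000)


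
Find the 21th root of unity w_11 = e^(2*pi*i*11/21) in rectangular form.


Angle = 360*11/21 = 188.5714°
a = cos(188.5714°) = -0.9888
b = sin(188.5714°) = -0.1490

-0.9888 - 0.1490i


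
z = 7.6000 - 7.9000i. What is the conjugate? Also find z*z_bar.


z_bar = 7.6000 + 7.9000i
z*z_bar = 7.6^2 + (-7.9)^2 = 57.76 + 62.41 = 120.17

z_bar = 7.6000 + 7.9000i, z*z_bar = 120.17


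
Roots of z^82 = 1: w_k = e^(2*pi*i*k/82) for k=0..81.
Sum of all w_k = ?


The sum of all 82th roots of unity is 0.
Geometric series: (1 - w^82)/(1 - w) = (1-1)/(1-w) = 0 since w^82 = 1, w ≠ 1.
Alternatively: coefficient of z^81 in z^82 - 1 is 0.

0


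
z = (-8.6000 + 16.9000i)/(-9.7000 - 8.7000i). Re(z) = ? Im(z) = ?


Multiply by conjugate: (-8.6000 + 16.9000i)(-9.7000 + 8.7000i) / ((-9.7)^2 + (-8.7)^2)
Numerator real = -8.6*(-9.7) + 16.9*(-8.7) = -63.61
Numerator imag = 16.9*(-9.7) - (-8.6)*(-8.7) = -238.75
Denominator = 169.78
Re(z) = -63.61/169.78 = -0.3747
Im(z) = -238.75/169.78 = -1.4062

Re(z) = -0.3747, Im(z) = -1.4062


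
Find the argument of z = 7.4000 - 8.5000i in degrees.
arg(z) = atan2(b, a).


Re = 7.4, Im = -8.5
arg = atan2(-8.5, 7.4) = -48.9576 degrees

arg(z) = -48.9576 degrees


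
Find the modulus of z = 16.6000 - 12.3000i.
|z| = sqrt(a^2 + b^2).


|z| = sqrt(16.6^2 + (-12.3)^2) = sqrt(275.56 + 151.29) = sqrt(426.85) = 20.6603

|z| = 20.6603


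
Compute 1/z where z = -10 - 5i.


|z|^2 = 100+25 = 125
1/z = (-10 + 5i)/125

1/z = -0.0800 + 0.0400i


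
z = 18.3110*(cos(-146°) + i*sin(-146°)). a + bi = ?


a = 18.3110*cos(-146°) = 18.3110*(-0.829038) = -15.1805
b = 18.3110*sin(-146°) = 18.3110*(-0.559193) = -10.2394

-15.1805 - 10.2394i


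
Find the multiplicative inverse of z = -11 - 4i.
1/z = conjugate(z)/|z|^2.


|z|^2 = 121+16 = 137
1/z = (-11 + 4i)/137

1/z = -0.0803 + 0.0292i


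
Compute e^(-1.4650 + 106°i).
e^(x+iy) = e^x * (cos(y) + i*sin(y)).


e^-1.4650 = 0.2311
cos(106°) = -0.2756
sin(106°) = 0.96126
Real = 0.2311*(-0.2756) = -0.0637
Imag = 0.2311*0.96126 = 0.2221

-0.0637 + 0.2221i


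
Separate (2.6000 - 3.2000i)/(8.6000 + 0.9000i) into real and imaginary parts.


Multiply by conjugate: (2.6000 - 3.2000i)(8.6000 - 0.9000i) / (8.6^2 + 0.9^2)
Numerator real = 2.6*8.6 - (3.2)*0.9 = 19.48
Numerator imag = -3.2*8.6 - 2.6*0.9 = -29.86
Denominator = 74.77
Re(z) = 19.48/74.77 = 0.2605
Im(z) = -29.86/74.77 = -0.3994

Re(z) = 0.2605, Im(z) = -0.3994


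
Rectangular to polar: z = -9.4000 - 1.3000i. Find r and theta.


r = sqrt(88.36+1.69) = sqrt(90.05) = 9.4895
theta = atan2(-1.3, -9.4) = -172.1261 degrees

r = 9.4895, theta = -172.1261 degrees


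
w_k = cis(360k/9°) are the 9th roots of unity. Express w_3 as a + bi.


Angle = 360*3/9 = 120°
a = cos(120°) = -0.5000
b = sin(120°) = 0.8660

-0.5000 + 0.8660i


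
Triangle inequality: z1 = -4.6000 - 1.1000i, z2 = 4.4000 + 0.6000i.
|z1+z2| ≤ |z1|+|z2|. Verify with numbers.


|z1| = sqrt((-4.6)^2 + (-1.1)^2) = sqrt(22.37) = 4.7297
|z2| = sqrt(4.4^2 + 0.6^2) = sqrt(19.72) = 4.4407
z1+z2 = -0.2000 - 0.5000i
|z1+z2| = sqrt(0.29) = 0.5385
|z1|+|z2| = 4.7297 + 4.4407 = 9.1704

|z1+z2| = 0.5385 ≤ |z1|+|z2| = 9.1704 (verified)


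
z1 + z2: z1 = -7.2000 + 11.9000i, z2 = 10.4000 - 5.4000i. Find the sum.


Real: -7.2 + 10.4 = 3.2
Imag: 11.9 - 5.4 = 6.5

3.2000 + 6.5000i


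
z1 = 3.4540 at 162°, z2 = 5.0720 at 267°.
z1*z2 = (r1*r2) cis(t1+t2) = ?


r = 3.4540 * 5.0720 = 17.5187
theta = 162° + 267° = 429° = 69° (mod 360)

17.5187 cis(69°)


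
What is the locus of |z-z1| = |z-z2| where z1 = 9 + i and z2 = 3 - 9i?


Equal distances means the locus is the perpendicular bisector of z1 and z2.
Midpoint = ((9+3)/2, (1+(-9))/2) = (6.0000, -4.0000)

Perpendicular bisector through (6.0000, -4.0000)


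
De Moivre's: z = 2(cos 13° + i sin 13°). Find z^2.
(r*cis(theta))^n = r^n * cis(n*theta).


r^2 = 2^2 = 4
n*theta = 2*13° = 26° = 26° (mod 360)
a = 4*cos(26°) = 3.5952
b = 4*sin(26°) = 1.7535

4 cis(26°) = 3.5952 + 1.7535i


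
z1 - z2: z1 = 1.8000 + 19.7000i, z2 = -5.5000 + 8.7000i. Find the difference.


Real: 1.8 + 5.5 = 7.3
Imag: 19.7 - 8.7 = 11

7.3000 + 11.0000i


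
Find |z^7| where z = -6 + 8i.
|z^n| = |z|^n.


|z| = sqrt(36+64) = sqrt(100) = 10
|z^7| = |z|^7 = 10^7 = 10000000

|z^7| = 10000000


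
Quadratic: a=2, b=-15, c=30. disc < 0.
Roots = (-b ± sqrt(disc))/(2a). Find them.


disc = (-15)^2 - 4*2*30 = 225 - 240 = -15
sqrt(|disc|) = sqrt(15) = 3.8730
Real part = 15/(2*2) = 3.7500
Imag part = 3.8730/(2*2) = 0.9682

3.7500 ± 0.9682i


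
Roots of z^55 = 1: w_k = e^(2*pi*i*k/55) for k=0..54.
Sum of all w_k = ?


The sum of all 55th roots of unity is 0.
Geometric series: (1 - w^55)/(1 - w) = (1-1)/(1-w) = 0 since w^55 = 1, w ≠ 1.
Alternatively: coefficient of z^54 in z^55 - 1 is 0.

0


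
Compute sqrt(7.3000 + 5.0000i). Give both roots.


|z| = sqrt(53.29+25) = 8.8482
sqrt((|z|+a)/2) = sqrt((8.8482+7.3)/2) = sqrt(8.0741) = 2.8415
sqrt((|z|-a)/2) = sqrt((8.8482-7.3)/2) = sqrt(0.7741) = 0.8798

±(2.8415 + 0.8798i) i.e. 2.8415 + 0.8798i and -2.8415 - 0.8798i


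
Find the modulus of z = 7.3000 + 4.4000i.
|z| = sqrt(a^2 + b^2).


|z| = sqrt(7.3^2 + 4.4^2) = sqrt(53.29 + 19.36) = sqrt(72.65) = 8.5235

|z| = 8.5235


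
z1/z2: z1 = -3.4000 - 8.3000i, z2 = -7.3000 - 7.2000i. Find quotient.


Conjugate of z2 = -7.3000 + 7.2000i
Numerator: (-3.4000 - 8.3000i)(-7.3000 + 7.2000i) = 84.5800 + 36.1100i
Denominator: (-7.3)^2 + (-7.2)^2 = 105.13
Result = (84.5800 + 36.1100i)/105.13

0.8045 + 0.3435i


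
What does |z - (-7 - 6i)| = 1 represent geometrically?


|z - z0| = r is a circle with center z0 and radius r.
Center = (-7, -6), radius = 1

Circle with center (-7, -6) and radius 1


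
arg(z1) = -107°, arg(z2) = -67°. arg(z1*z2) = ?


arg(z1*z2) = -107° - 67° = -174°
Normalized to (-180°, 180°]: -174°

-174°


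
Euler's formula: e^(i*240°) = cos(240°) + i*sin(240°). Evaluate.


cos(240°) = -0.5000
sin(240°) = -0.8660

e^(i*240°) = -0.5000 - 0.8660i


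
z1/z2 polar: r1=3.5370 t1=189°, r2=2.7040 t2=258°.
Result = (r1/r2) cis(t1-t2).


r = 3.5370 / 2.7040 = 1.3081
theta = 189° - 258° = -69° = 291° (mod 360)

1.3081 cis(291°)


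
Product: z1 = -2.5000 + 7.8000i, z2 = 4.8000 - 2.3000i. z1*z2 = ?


Real = -2.5*4.8 - 7.8*(-2.3) = -12 - (-17.94) = 5.94
Imag = -2.5*(-2.3) + 4.8*7.8 = 5.75 + 37.44 = 43.19

5.9400 + 43.1900i


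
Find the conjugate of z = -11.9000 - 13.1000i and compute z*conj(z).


z_bar = -11.9000 + 13.1000i
z*z_bar = (-11.9)^2 + (-13.1)^2 = 141.61 + 171.61 = 313.22

z_bar = -11.9000 + 13.1000i, z*z_bar = 313.22


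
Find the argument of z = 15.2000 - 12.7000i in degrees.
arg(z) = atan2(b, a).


Re = 15.2, Im = -12.7
arg = atan2(-12.7, 15.2) = -39.8796 degrees

arg(z) = -39.8796 degrees


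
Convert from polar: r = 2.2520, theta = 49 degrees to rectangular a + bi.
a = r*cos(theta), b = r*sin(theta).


a = 2.2520*cos(49°) = 2.2520*0.65606 = 1.4774
b = 2.2520*sin(49°) = 2.2520*0.7547 = 1.6996

1.4774 + 1.6996i


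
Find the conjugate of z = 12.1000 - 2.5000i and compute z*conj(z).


z_bar = 12.1000 + 2.5000i
z*z_bar = 12.1^2 + (-2.5)^2 = 146.41 + 6.25 = 152.66

z_bar = 12.1000 + 2.5000i, z*z_bar = 152.66


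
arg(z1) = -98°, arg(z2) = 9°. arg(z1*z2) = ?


arg(z1*z2) = -98° + 9° = -89°
Normalized to (-180°, 180°]: -89°

-89°


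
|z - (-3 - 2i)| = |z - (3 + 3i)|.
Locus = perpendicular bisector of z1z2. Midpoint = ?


Equal distances means the locus is the perpendicular bisector of z1 and z2.
Midpoint = ((-3+3)/2, (-2+3)/2) = (0, 0.5000)

Perpendicular bisector through (0, 0.5000)


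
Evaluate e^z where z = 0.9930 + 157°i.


e^0.9930 = 2.6993
cos(157°) = -0.9205
sin(157°) = 0.39073
Real = 2.6993*(-0.9205) = -2.4847
Imag = 2.6993*0.39073 = 1.0547

-2.4847 + 1.0547i


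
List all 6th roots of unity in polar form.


The 6th roots of unity are cis(360k/6°) for k=0..5
Angle step = 360/6 = 60°
Primitive root: cis(60°)
Primitive root = 0.5000 + 0.8660i

6 roots at angles: 0°, 60°, 120°, 180°, 240°, 300°


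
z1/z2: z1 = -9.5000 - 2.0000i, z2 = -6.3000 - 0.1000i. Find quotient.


Conjugate of z2 = -6.3000 + 0.1000i
Numerator: (-9.5000 - 2.0000i)(-6.3000 + 0.1000i) = 60.0500 + 11.6500i
Denominator: (-6.3)^2 + (-0.1)^2 = 39.7
Result = (60.0500 + 11.6500i)/39.7

1.5126 + 0.2935i


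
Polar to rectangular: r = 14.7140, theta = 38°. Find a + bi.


a = 14.7140*cos(38°) = 14.7140*0.78801 = 11.5948
b = 14.7140*sin(38°) = 14.7140*0.61566 = 9.0588

11.5948 + 9.0588i


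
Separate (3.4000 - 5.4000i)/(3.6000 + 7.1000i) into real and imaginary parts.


Multiply by conjugate: (3.4000 - 5.4000i)(3.6000 - 7.1000i) / (3.6^2 + 7.1^2)
Numerator real = 3.4*3.6 - (5.4)*7.1 = -26.1
Numerator imag = -5.4*3.6 - 3.4*7.1 = -43.58
Denominator = 63.37
Re(z) = -26.1/63.37 = -0.4119
Im(z) = -43.58/63.37 = -0.6877

Re(z) = -0.4119, Im(z) = -0.6877


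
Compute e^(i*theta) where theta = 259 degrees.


cos(259°) = -0.1908
sin(259°) = -0.9816

e^(i*259°) = -0.1908 - 0.9816i


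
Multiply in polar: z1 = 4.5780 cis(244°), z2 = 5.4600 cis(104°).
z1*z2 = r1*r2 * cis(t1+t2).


r = 4.5780 * 5.4600 = 24.9959
theta = 244° + 104° = 348° = 348° (mod 360)

24.9959 cis(348°)


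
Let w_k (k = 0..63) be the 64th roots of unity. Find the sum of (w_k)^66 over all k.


The roots are w_k = w^k with w = e^(2*pi*i/64), and (w^k)^66 = (w^66)^k.
So S = 1 + u + u^2 + ... + u^(63) with u = w^66.
66 = 1*64 + 2, so 66 is not a multiple of 64: u = (w^64)^1 * w^2 = w^2 ≠ 1 (w is a primitive 64th root), while u^64 = (w^64)^66 = 1.
Geometric series: S = (1 - u^64)/(1 - u) = (1 - 1)/(1 - u) = 0

S = 0


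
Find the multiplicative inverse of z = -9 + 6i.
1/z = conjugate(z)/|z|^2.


|z|^2 = 81+36 = 117
1/z = (-9 - 6i)/117

1/z = -0.0769 - 0.0513i


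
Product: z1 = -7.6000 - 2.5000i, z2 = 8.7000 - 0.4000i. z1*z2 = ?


Real = -7.6*8.7 - (-2.5)*(-0.4) = -66.12 - 1 = -67.12
Imag = -7.6*(-0.4) + 8.7*(-2.5) = 3.04 - (21.75) = -18.71

-67.1200 - 18.7100i


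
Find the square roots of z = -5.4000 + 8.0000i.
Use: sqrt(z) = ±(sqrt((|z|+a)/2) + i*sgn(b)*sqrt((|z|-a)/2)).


|z| = sqrt(29.16+64) = 9.6519
sqrt((|z|+a)/2) = sqrt((9.6519+(-5.4))/2) = sqrt(2.1260) = 1.4581
sqrt((|z|-a)/2) = sqrt((9.6519-(-5.4))/2) = sqrt(7.5260) = 2.7434

±(1.4581 + 2.7434i) i.e. 1.4581 + 2.7434i and -1.4581 - 2.7434i
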